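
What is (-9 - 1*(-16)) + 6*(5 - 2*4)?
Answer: -11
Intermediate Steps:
(-9 - 1*(-16)) + 6*(5 - 2*4) = (-9 + 16) + 6*(5 - 8) = 7 + 6*(-3) = 7 - 18 = -11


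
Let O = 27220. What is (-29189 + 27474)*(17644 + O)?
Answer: -76941760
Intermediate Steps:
(-29189 + 27474)*(17644 + O) = (-29189 + 27474)*(17644 + 27220) = -1715*44864 = -76941760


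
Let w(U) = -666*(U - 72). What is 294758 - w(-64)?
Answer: 204182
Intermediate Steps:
w(U) = 47952 - 666*U (w(U) = -666*(-72 + U) = 47952 - 666*U)
294758 - w(-64) = 294758 - (47952 - 666*(-64)) = 294758 - (47952 + 42624) = 294758 - 1*90576 = 294758 - 90576 = 204182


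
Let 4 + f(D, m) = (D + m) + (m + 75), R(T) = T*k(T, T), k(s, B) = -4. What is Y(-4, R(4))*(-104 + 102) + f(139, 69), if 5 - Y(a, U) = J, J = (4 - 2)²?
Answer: 346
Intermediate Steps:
R(T) = -4*T (R(T) = T*(-4) = -4*T)
f(D, m) = 71 + D + 2*m (f(D, m) = -4 + ((D + m) + (m + 75)) = -4 + ((D + m) + (75 + m)) = -4 + (75 + D + 2*m) = 71 + D + 2*m)
J = 4 (J = 2² = 4)
Y(a, U) = 1 (Y(a, U) = 5 - 1*4 = 5 - 4 = 1)
Y(-4, R(4))*(-104 + 102) + f(139, 69) = 1*(-104 + 102) + (71 + 139 + 2*69) = 1*(-2) + (71 + 139 + 138) = -2 + 348 = 346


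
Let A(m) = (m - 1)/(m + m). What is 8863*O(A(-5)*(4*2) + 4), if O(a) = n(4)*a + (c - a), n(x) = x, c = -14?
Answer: 549506/5 ≈ 1.0990e+5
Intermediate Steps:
A(m) = (-1 + m)/(2*m) (A(m) = (-1 + m)/((2*m)) = (-1 + m)*(1/(2*m)) = (-1 + m)/(2*m))
O(a) = -14 + 3*a (O(a) = 4*a + (-14 - a) = -14 + 3*a)
8863*O(A(-5)*(4*2) + 4) = 8863*(-14 + 3*(((½)*(-1 - 5)/(-5))*(4*2) + 4)) = 8863*(-14 + 3*(((½)*(-⅕)*(-6))*8 + 4)) = 8863*(-14 + 3*((⅗)*8 + 4)) = 8863*(-14 + 3*(24/5 + 4)) = 8863*(-14 + 3*(44/5)) = 8863*(-14 + 132/5) = 8863*(62/5) = 549506/5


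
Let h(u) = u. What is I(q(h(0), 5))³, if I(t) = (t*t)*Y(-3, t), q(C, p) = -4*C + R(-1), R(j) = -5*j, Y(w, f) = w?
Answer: -421875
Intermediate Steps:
q(C, p) = 5 - 4*C (q(C, p) = -4*C - 5*(-1) = -4*C + 5 = 5 - 4*C)
I(t) = -3*t² (I(t) = (t*t)*(-3) = t²*(-3) = -3*t²)
I(q(h(0), 5))³ = (-3*(5 - 4*0)²)³ = (-3*(5 + 0)²)³ = (-3*5²)³ = (-3*25)³ = (-75)³ = -421875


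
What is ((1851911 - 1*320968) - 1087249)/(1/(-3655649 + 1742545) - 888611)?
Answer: -282944255392/566668419515 ≈ -0.49931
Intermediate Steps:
((1851911 - 1*320968) - 1087249)/(1/(-3655649 + 1742545) - 888611) = ((1851911 - 320968) - 1087249)/(1/(-1913104) - 888611) = (1530943 - 1087249)/(-1/1913104 - 888611) = 443694/(-1700005258545/1913104) = 443694*(-1913104/1700005258545) = -282944255392/566668419515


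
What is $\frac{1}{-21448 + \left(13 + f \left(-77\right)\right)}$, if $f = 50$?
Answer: $- \frac{1}{25285} \approx -3.9549 \cdot 10^{-5}$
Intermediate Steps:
$\frac{1}{-21448 + \left(13 + f \left(-77\right)\right)} = \frac{1}{-21448 + \left(13 + 50 \left(-77\right)\right)} = \frac{1}{-21448 + \left(13 - 3850\right)} = \frac{1}{-21448 - 3837} = \frac{1}{-25285} = - \frac{1}{25285}$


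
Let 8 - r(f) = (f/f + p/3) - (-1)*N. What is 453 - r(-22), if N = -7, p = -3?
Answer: 438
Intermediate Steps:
r(f) = 15 (r(f) = 8 - ((f/f - 3/3) - (-1)*(-7)) = 8 - ((1 - 3*1/3) - 1*7) = 8 - ((1 - 1) - 7) = 8 - (0 - 7) = 8 - 1*(-7) = 8 + 7 = 15)
453 - r(-22) = 453 - 1*15 = 453 - 15 = 438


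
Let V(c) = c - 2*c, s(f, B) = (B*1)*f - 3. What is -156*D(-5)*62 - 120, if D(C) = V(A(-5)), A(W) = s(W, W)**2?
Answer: 4681128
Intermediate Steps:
s(f, B) = -3 + B*f (s(f, B) = B*f - 3 = -3 + B*f)
A(W) = (-3 + W**2)**2 (A(W) = (-3 + W*W)**2 = (-3 + W**2)**2)
V(c) = -c
D(C) = -484 (D(C) = -(-3 + (-5)**2)**2 = -(-3 + 25)**2 = -1*22**2 = -1*484 = -484)
-156*D(-5)*62 - 120 = -(-75504)*62 - 120 = -156*(-30008) - 120 = 4681248 - 120 = 4681128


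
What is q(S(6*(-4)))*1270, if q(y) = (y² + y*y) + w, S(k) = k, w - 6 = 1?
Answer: 1471930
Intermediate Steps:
w = 7 (w = 6 + 1 = 7)
q(y) = 7 + 2*y² (q(y) = (y² + y*y) + 7 = (y² + y²) + 7 = 2*y² + 7 = 7 + 2*y²)
q(S(6*(-4)))*1270 = (7 + 2*(6*(-4))²)*1270 = (7 + 2*(-24)²)*1270 = (7 + 2*576)*1270 = (7 + 1152)*1270 = 1159*1270 = 1471930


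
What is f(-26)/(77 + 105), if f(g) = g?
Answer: -⅐ ≈ -0.14286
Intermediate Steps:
f(-26)/(77 + 105) = -26/(77 + 105) = -26/182 = -26*1/182 = -⅐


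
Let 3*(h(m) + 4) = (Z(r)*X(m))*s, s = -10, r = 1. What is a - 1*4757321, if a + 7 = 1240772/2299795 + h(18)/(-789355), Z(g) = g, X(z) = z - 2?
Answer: -5181742008083194696/1089212809335 ≈ -4.7573e+6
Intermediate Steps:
X(z) = -2 + z
h(m) = 8/3 - 10*m/3 (h(m) = -4 + ((1*(-2 + m))*(-10))/3 = -4 + ((-2 + m)*(-10))/3 = -4 + (20 - 10*m)/3 = -4 + (20/3 - 10*m/3) = 8/3 - 10*m/3)
a = -7036764803161/1089212809335 (a = -7 + (1240772/2299795 + (8/3 - 10/3*18)/(-789355)) = -7 + (1240772*(1/2299795) + (8/3 - 60)*(-1/789355)) = -7 + (1240772/2299795 - 172/3*(-1/789355)) = -7 + (1240772/2299795 + 172/2368065) = -7 + 587724862184/1089212809335 = -7036764803161/1089212809335 ≈ -6.4604)
a - 1*4757321 = -7036764803161/1089212809335 - 1*4757321 = -7036764803161/1089212809335 - 4757321 = -5181742008083194696/1089212809335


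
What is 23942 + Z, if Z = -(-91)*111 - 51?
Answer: 33992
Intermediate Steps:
Z = 10050 (Z = -91*(-111) - 51 = 10101 - 51 = 10050)
23942 + Z = 23942 + 10050 = 33992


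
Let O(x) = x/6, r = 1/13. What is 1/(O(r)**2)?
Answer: 6084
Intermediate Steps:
r = 1/13 ≈ 0.076923
O(x) = x/6 (O(x) = x*(1/6) = x/6)
1/(O(r)**2) = 1/(((1/6)*(1/13))**2) = 1/((1/78)**2) = 1/(1/6084) = 6084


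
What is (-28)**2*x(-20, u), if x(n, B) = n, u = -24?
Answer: -15680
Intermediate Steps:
(-28)**2*x(-20, u) = (-28)**2*(-20) = 784*(-20) = -15680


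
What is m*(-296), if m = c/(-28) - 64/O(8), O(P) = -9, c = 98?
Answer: -9620/9 ≈ -1068.9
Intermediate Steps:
m = 65/18 (m = 98/(-28) - 64/(-9) = 98*(-1/28) - 64*(-⅑) = -7/2 + 64/9 = 65/18 ≈ 3.6111)
m*(-296) = (65/18)*(-296) = -9620/9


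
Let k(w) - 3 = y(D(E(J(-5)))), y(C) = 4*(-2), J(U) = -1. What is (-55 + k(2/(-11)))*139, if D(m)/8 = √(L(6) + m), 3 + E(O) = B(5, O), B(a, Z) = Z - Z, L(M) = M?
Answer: -8340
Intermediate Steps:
B(a, Z) = 0
E(O) = -3 (E(O) = -3 + 0 = -3)
D(m) = 8*√(6 + m)
y(C) = -8
k(w) = -5 (k(w) = 3 - 8 = -5)
(-55 + k(2/(-11)))*139 = (-55 - 5)*139 = -60*139 = -8340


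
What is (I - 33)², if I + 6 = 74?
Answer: 1225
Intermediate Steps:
I = 68 (I = -6 + 74 = 68)
(I - 33)² = (68 - 33)² = 35² = 1225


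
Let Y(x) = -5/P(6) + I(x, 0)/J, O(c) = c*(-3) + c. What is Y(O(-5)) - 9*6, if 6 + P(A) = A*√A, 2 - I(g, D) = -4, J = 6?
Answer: -319/6 - √6/6 ≈ -53.575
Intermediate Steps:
I(g, D) = 6 (I(g, D) = 2 - 1*(-4) = 2 + 4 = 6)
P(A) = -6 + A^(3/2) (P(A) = -6 + A*√A = -6 + A^(3/2))
O(c) = -2*c (O(c) = -3*c + c = -2*c)
Y(x) = 1 - 5/(-6 + 6*√6) (Y(x) = -5/(-6 + 6^(3/2)) + 6/6 = -5/(-6 + 6*√6) + 6*(⅙) = -5/(-6 + 6*√6) + 1 = 1 - 5/(-6 + 6*√6))
Y(O(-5)) - 9*6 = (⅚ - √6/6) - 9*6 = (⅚ - √6/6) - 54 = -319/6 - √6/6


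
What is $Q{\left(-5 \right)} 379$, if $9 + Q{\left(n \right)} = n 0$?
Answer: $-3411$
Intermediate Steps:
$Q{\left(n \right)} = -9$ ($Q{\left(n \right)} = -9 + n 0 = -9 + 0 = -9$)
$Q{\left(-5 \right)} 379 = \left(-9\right) 379 = -3411$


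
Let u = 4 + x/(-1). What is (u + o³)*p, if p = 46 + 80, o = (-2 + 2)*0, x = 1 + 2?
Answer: 126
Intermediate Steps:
x = 3
o = 0 (o = 0*0 = 0)
p = 126
u = 1 (u = 4 + 3/(-1) = 4 + 3*(-1) = 4 - 3 = 1)
(u + o³)*p = (1 + 0³)*126 = (1 + 0)*126 = 1*126 = 126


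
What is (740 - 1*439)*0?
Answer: 0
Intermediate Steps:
(740 - 1*439)*0 = (740 - 439)*0 = 301*0 = 0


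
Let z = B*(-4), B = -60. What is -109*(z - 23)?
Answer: -23653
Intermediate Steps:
z = 240 (z = -60*(-4) = 240)
-109*(z - 23) = -109*(240 - 23) = -109*217 = -23653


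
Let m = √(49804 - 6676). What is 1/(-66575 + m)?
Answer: -66575/4432187497 - 6*√1198/4432187497 ≈ -1.5068e-5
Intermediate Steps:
m = 6*√1198 (m = √43128 = 6*√1198 ≈ 207.67)
1/(-66575 + m) = 1/(-66575 + 6*√1198)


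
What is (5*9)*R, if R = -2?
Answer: -90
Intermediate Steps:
(5*9)*R = (5*9)*(-2) = 45*(-2) = -90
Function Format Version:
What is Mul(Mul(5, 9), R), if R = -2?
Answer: -90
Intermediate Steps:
Mul(Mul(5, 9), R) = Mul(Mul(5, 9), -2) = Mul(45, -2) = -90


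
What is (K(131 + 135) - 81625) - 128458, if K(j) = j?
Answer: -209817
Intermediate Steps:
(K(131 + 135) - 81625) - 128458 = ((131 + 135) - 81625) - 128458 = (266 - 81625) - 128458 = -81359 - 128458 = -209817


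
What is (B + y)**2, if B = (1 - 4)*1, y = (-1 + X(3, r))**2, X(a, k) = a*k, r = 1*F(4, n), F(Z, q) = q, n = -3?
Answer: 9409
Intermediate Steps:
r = -3 (r = 1*(-3) = -3)
y = 100 (y = (-1 + 3*(-3))**2 = (-1 - 9)**2 = (-10)**2 = 100)
B = -3 (B = -3*1 = -3)
(B + y)**2 = (-3 + 100)**2 = 97**2 = 9409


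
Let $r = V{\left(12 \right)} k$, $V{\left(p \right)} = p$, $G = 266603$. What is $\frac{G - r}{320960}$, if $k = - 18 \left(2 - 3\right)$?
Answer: $\frac{266387}{320960} \approx 0.82997$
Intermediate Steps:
$k = 18$ ($k = - 18 \left(2 - 3\right) = \left(-18\right) \left(-1\right) = 18$)
$r = 216$ ($r = 12 \cdot 18 = 216$)
$\frac{G - r}{320960} = \frac{266603 - 216}{320960} = \left(266603 - 216\right) \frac{1}{320960} = 266387 \cdot \frac{1}{320960} = \frac{266387}{320960}$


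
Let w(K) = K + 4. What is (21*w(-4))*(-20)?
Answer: 0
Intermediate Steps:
w(K) = 4 + K
(21*w(-4))*(-20) = (21*(4 - 4))*(-20) = (21*0)*(-20) = 0*(-20) = 0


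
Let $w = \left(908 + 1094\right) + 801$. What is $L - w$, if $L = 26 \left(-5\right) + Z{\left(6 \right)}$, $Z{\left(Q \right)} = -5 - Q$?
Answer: $-2944$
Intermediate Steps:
$w = 2803$ ($w = 2002 + 801 = 2803$)
$L = -141$ ($L = 26 \left(-5\right) - 11 = -130 - 11 = -141$)
$L - w = -141 - 2803 = -2944$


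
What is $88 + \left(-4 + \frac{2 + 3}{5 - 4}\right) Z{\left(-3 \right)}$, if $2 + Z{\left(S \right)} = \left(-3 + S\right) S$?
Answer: $104$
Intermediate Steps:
$Z{\left(S \right)} = -2 + S \left(-3 + S\right)$ ($Z{\left(S \right)} = -2 + \left(-3 + S\right) S = -2 + S \left(-3 + S\right)$)
$88 + \left(-4 + \frac{2 + 3}{5 - 4}\right) Z{\left(-3 \right)} = 88 + \left(-4 + \frac{2 + 3}{5 - 4}\right) \left(-2 + \left(-3\right)^{2} - -9\right) = 88 + \left(-4 + \frac{5}{1}\right) \left(-2 + 9 + 9\right) = 88 + \left(-4 + 5 \cdot 1\right) 16 = 88 + \left(-4 + 5\right) 16 = 88 + 1 \cdot 16 = 88 + 16 = 104$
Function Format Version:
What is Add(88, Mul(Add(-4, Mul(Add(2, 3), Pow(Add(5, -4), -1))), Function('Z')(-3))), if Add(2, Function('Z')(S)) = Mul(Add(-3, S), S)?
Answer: 104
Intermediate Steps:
Function('Z')(S) = Add(-2, Mul(S, Add(-3, S))) (Function('Z')(S) = Add(-2, Mul(Add(-3, S), S)) = Add(-2, Mul(S, Add(-3, S))))
Add(88, Mul(Add(-4, Mul(Add(2, 3), Pow(Add(5, -4), -1))), Function('Z')(-3))) = Add(88, Mul(Add(-4, Mul(Add(2, 3), Pow(Add(5, -4), -1))), Add(-2, Pow(-3, 2), Mul(-3, -3)))) = Add(88, Mul(Add(-4, Mul(5, Pow(1, -1))), Add(-2, 9, 9))) = Add(88, Mul(Add(-4, Mul(5, 1)), 16)) = Add(88, Mul(Add(-4, 5), 16)) = Add(88, Mul(1, 16)) = Add(88, 16) = 104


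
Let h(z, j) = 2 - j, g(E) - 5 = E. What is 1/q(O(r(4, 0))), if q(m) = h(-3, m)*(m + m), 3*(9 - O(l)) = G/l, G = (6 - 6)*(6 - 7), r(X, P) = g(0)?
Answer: -1/126 ≈ -0.0079365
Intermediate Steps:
g(E) = 5 + E
r(X, P) = 5 (r(X, P) = 5 + 0 = 5)
G = 0 (G = 0*(-1) = 0)
O(l) = 9 (O(l) = 9 - 0/l = 9 - ⅓*0 = 9 + 0 = 9)
q(m) = 2*m*(2 - m) (q(m) = (2 - m)*(m + m) = (2 - m)*(2*m) = 2*m*(2 - m))
1/q(O(r(4, 0))) = 1/(2*9*(2 - 1*9)) = 1/(2*9*(2 - 9)) = 1/(2*9*(-7)) = 1/(-126) = -1/126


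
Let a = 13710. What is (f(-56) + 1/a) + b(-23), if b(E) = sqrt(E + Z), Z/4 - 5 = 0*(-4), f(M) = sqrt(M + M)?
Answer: 1/13710 + I*sqrt(3) + 4*I*sqrt(7) ≈ 7.2939e-5 + 12.315*I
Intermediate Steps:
f(M) = sqrt(2)*sqrt(M) (f(M) = sqrt(2*M) = sqrt(2)*sqrt(M))
Z = 20 (Z = 20 + 4*(0*(-4)) = 20 + 4*0 = 20 + 0 = 20)
b(E) = sqrt(20 + E) (b(E) = sqrt(E + 20) = sqrt(20 + E))
(f(-56) + 1/a) + b(-23) = (sqrt(2)*sqrt(-56) + 1/13710) + sqrt(20 - 23) = (sqrt(2)*(2*I*sqrt(14)) + 1/13710) + sqrt(-3) = (4*I*sqrt(7) + 1/13710) + I*sqrt(3) = (1/13710 + 4*I*sqrt(7)) + I*sqrt(3) = 1/13710 + I*sqrt(3) + 4*I*sqrt(7)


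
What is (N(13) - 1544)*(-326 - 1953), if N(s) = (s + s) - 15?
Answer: 3493707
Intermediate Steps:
N(s) = -15 + 2*s (N(s) = 2*s - 15 = -15 + 2*s)
(N(13) - 1544)*(-326 - 1953) = ((-15 + 2*13) - 1544)*(-326 - 1953) = ((-15 + 26) - 1544)*(-2279) = (11 - 1544)*(-2279) = -1533*(-2279) = 3493707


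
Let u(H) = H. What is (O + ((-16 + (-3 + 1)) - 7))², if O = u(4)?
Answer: 441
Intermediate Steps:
O = 4
(O + ((-16 + (-3 + 1)) - 7))² = (4 + ((-16 + (-3 + 1)) - 7))² = (4 + ((-16 - 2) - 7))² = (4 + (-18 - 7))² = (4 - 25)² = (-21)² = 441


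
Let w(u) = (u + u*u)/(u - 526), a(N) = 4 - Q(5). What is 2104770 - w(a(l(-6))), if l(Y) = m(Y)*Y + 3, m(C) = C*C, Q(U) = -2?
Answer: 547240221/260 ≈ 2.1048e+6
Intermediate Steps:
m(C) = C**2
l(Y) = 3 + Y**3 (l(Y) = Y**2*Y + 3 = Y**3 + 3 = 3 + Y**3)
a(N) = 6 (a(N) = 4 - 1*(-2) = 4 + 2 = 6)
w(u) = (u + u**2)/(-526 + u)
2104770 - w(a(l(-6))) = 2104770 - 6*(1 + 6)/(-526 + 6) = 2104770 - 6*7/(-520) = 2104770 - 6*(-1)*7/520 = 2104770 - 1*(-21/260) = 2104770 + 21/260 = 547240221/260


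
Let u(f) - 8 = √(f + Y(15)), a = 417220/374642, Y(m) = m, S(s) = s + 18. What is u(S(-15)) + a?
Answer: 1707178/187321 + 3*√2 ≈ 13.356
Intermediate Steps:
S(s) = 18 + s
a = 208610/187321 (a = 417220*(1/374642) = 208610/187321 ≈ 1.1136)
u(f) = 8 + √(15 + f) (u(f) = 8 + √(f + 15) = 8 + √(15 + f))
u(S(-15)) + a = (8 + √(15 + (18 - 15))) + 208610/187321 = (8 + √(15 + 3)) + 208610/187321 = (8 + √18) + 208610/187321 = (8 + 3*√2) + 208610/187321 = 1707178/187321 + 3*√2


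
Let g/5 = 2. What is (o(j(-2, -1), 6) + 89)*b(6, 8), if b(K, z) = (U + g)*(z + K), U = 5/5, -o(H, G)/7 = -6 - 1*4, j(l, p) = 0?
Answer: 24486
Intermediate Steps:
g = 10 (g = 5*2 = 10)
o(H, G) = 70 (o(H, G) = -7*(-6 - 1*4) = -7*(-6 - 4) = -7*(-10) = 70)
U = 1 (U = 5*(⅕) = 1)
b(K, z) = 11*K + 11*z (b(K, z) = (1 + 10)*(z + K) = 11*(K + z) = 11*K + 11*z)
(o(j(-2, -1), 6) + 89)*b(6, 8) = (70 + 89)*(11*6 + 11*8) = 159*(66 + 88) = 159*154 = 24486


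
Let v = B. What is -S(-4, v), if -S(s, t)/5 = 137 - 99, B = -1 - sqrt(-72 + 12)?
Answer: 190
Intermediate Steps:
B = -1 - 2*I*sqrt(15) (B = -1 - sqrt(-60) = -1 - 2*I*sqrt(15) ≈ -1.0 - 7.746*I)
v = -1 - 2*I*sqrt(15) ≈ -1.0 - 7.746*I
S(s, t) = -190 (S(s, t) = -5*(137 - 99) = -5*38 = -190)
-S(-4, v) = -1*(-190) = 190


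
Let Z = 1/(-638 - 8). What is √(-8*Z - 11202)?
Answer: I*√1168692166/323 ≈ 105.84*I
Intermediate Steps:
Z = -1/646 (Z = 1/(-646) = -1/646 ≈ -0.0015480)
√(-8*Z - 11202) = √(-8*(-1/646) - 11202) = √(4/323 - 11202) = √(-3618242/323) = I*√1168692166/323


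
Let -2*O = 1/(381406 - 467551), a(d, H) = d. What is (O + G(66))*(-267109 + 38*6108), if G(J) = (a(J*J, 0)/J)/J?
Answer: -1206209291/34458 ≈ -35005.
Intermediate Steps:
O = 1/172290 (O = -1/(2*(381406 - 467551)) = -½/(-86145) = -½*(-1/86145) = 1/172290 ≈ 5.8042e-6)
G(J) = 1 (G(J) = ((J*J)/J)/J = (J²/J)/J = J/J = 1)
(O + G(66))*(-267109 + 38*6108) = (1/172290 + 1)*(-267109 + 38*6108) = 172291*(-267109 + 232104)/172290 = (172291/172290)*(-35005) = -1206209291/34458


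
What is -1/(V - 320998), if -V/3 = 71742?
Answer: 1/536224 ≈ 1.8649e-6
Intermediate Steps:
V = -215226 (V = -3*71742 = -215226)
-1/(V - 320998) = -1/(-215226 - 320998) = -1/(-536224) = -1*(-1/536224) = 1/536224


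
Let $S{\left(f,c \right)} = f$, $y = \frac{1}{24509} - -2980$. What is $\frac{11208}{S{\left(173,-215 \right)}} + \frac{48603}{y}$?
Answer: $\frac{341558726713}{4211790011} \approx 81.096$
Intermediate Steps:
$y = \frac{73036821}{24509}$ ($y = \frac{1}{24509} + 2980 = \frac{73036821}{24509} \approx 2980.0$)
$\frac{11208}{S{\left(173,-215 \right)}} + \frac{48603}{y} = \frac{11208}{173} + \frac{48603}{\frac{73036821}{24509}} = 11208 \cdot \frac{1}{173} + 48603 \cdot \frac{24509}{73036821} = \frac{11208}{173} + \frac{397070309}{24345607} = \frac{341558726713}{4211790011}$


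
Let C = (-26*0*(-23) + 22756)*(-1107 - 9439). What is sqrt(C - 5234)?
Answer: I*sqrt(239990010) ≈ 15492.0*I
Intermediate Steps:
C = -239984776 (C = (0*(-23) + 22756)*(-10546) = (0 + 22756)*(-10546) = 22756*(-10546) = -239984776)
sqrt(C - 5234) = sqrt(-239984776 - 5234) = sqrt(-239990010) = I*sqrt(239990010)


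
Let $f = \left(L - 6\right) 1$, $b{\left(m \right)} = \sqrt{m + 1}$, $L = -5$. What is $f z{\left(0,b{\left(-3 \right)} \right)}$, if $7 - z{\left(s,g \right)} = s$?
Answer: $-77$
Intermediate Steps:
$b{\left(m \right)} = \sqrt{1 + m}$
$f = -11$ ($f = \left(-5 - 6\right) 1 = \left(-11\right) 1 = -11$)
$z{\left(s,g \right)} = 7 - s$
$f z{\left(0,b{\left(-3 \right)} \right)} = - 11 \left(7 - 0\right) = - 11 \left(7 + 0\right) = \left(-11\right) 7 = -77$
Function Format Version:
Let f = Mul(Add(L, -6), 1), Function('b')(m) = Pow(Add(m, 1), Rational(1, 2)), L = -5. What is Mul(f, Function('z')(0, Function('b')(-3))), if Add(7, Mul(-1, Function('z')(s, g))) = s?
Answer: -77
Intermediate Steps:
Function('b')(m) = Pow(Add(1, m), Rational(1, 2))
f = -11 (f = Mul(Add(-5, -6), 1) = Mul(-11, 1) = -11)
Function('z')(s, g) = Add(7, Mul(-1, s))
Mul(f, Function('z')(0, Function('b')(-3))) = Mul(-11, Add(7, Mul(-1, 0))) = Mul(-11, Add(7, 0)) = Mul(-11, 7) = -77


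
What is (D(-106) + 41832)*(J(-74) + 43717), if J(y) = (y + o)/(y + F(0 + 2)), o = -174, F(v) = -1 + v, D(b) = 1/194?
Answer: 25901050094901/14162 ≈ 1.8289e+9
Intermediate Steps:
D(b) = 1/194
J(y) = (-174 + y)/(1 + y) (J(y) = (y - 174)/(y + (-1 + (0 + 2))) = (-174 + y)/(y + (-1 + 2)) = (-174 + y)/(y + 1) = (-174 + y)/(1 + y))
(D(-106) + 41832)*(J(-74) + 43717) = (1/194 + 41832)*((-174 - 74)/(1 - 74) + 43717) = 8115409*(-248/(-73) + 43717)/194 = 8115409*(-1/73*(-248) + 43717)/194 = 8115409*(248/73 + 43717)/194 = (8115409/194)*(3191589/73) = 25901050094901/14162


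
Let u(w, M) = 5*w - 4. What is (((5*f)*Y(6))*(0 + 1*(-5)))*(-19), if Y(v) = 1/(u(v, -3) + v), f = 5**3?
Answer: 59375/32 ≈ 1855.5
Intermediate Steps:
u(w, M) = -4 + 5*w
f = 125
Y(v) = 1/(-4 + 6*v) (Y(v) = 1/((-4 + 5*v) + v) = 1/(-4 + 6*v))
(((5*f)*Y(6))*(0 + 1*(-5)))*(-19) = (((5*125)*(1/(2*(-2 + 3*6))))*(0 + 1*(-5)))*(-19) = ((625*(1/(2*(-2 + 18))))*(0 - 5))*(-19) = ((625*((1/2)/16))*(-5))*(-19) = ((625*((1/2)*(1/16)))*(-5))*(-19) = ((625*(1/32))*(-5))*(-19) = ((625/32)*(-5))*(-19) = -3125/32*(-19) = 59375/32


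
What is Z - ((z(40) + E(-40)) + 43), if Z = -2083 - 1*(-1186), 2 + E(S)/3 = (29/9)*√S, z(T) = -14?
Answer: -920 - 58*I*√10/3 ≈ -920.0 - 61.137*I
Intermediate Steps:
E(S) = -6 + 29*√S/3 (E(S) = -6 + 3*((29/9)*√S) = -6 + 3*((29*(⅑))*√S) = -6 + 3*(29*√S/9) = -6 + 29*√S/3)
Z = -897 (Z = -2083 + 1186 = -897)
Z - ((z(40) + E(-40)) + 43) = -897 - ((-14 + (-6 + 29*√(-40)/3)) + 43) = -897 - ((-14 + (-6 + 29*(2*I*√10)/3)) + 43) = -897 - ((-14 + (-6 + 58*I*√10/3)) + 43) = -897 - ((-20 + 58*I*√10/3) + 43) = -897 - (23 + 58*I*√10/3) = -897 + (-23 - 58*I*√10/3) = -920 - 58*I*√10/3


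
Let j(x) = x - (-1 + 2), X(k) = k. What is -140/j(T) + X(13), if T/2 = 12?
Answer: 159/23 ≈ 6.9130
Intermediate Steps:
T = 24 (T = 2*12 = 24)
j(x) = -1 + x (j(x) = x - 1*1 = x - 1 = -1 + x)
-140/j(T) + X(13) = -140/(-1 + 24) + 13 = -140/23 + 13 = 159/23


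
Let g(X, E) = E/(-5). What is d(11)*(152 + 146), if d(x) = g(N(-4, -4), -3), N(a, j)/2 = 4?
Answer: 894/5 ≈ 178.80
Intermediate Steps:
N(a, j) = 8 (N(a, j) = 2*4 = 8)
g(X, E) = -E/5 (g(X, E) = E*(-⅕) = -E/5)
d(x) = ⅗ (d(x) = -⅕*(-3) = ⅗)
d(11)*(152 + 146) = 3*(152 + 146)/5 = (⅗)*298 = 894/5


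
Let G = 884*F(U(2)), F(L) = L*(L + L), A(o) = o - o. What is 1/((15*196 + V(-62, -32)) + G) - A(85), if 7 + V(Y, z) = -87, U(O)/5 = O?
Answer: 1/179646 ≈ 5.5665e-6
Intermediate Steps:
A(o) = 0
U(O) = 5*O
V(Y, z) = -94 (V(Y, z) = -7 - 87 = -94)
F(L) = 2*L² (F(L) = L*(2*L) = 2*L²)
G = 176800 (G = 884*(2*(5*2)²) = 884*(2*10²) = 884*(2*100) = 884*200 = 176800)
1/((15*196 + V(-62, -32)) + G) - A(85) = 1/((15*196 - 94) + 176800) - 1*0 = 1/((2940 - 94) + 176800) + 0 = 1/(2846 + 176800) + 0 = 1/179646 + 0 = 1/179646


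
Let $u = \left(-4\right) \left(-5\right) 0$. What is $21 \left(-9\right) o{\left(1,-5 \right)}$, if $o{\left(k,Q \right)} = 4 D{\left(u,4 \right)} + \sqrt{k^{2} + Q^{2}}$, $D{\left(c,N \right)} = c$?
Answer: $- 189 \sqrt{26} \approx -963.71$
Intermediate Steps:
$u = 0$ ($u = 20 \cdot 0 = 0$)
$o{\left(k,Q \right)} = \sqrt{Q^{2} + k^{2}}$ ($o{\left(k,Q \right)} = 4 \cdot 0 + \sqrt{k^{2} + Q^{2}} = 0 + \sqrt{Q^{2} + k^{2}} = \sqrt{Q^{2} + k^{2}}$)
$21 \left(-9\right) o{\left(1,-5 \right)} = 21 \left(-9\right) \sqrt{\left(-5\right)^{2} + 1^{2}} = - 189 \sqrt{25 + 1} = - 189 \sqrt{26}$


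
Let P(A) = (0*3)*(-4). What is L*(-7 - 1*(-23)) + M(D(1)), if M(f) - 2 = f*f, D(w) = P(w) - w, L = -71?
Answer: -1133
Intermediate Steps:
P(A) = 0 (P(A) = 0*(-4) = 0)
D(w) = -w (D(w) = 0 - w = -w)
M(f) = 2 + f² (M(f) = 2 + f*f = 2 + f²)
L*(-7 - 1*(-23)) + M(D(1)) = -71*(-7 - 1*(-23)) + (2 + (-1*1)²) = -71*(-7 + 23) + (2 + (-1)²) = -71*16 + (2 + 1) = -1136 + 3 = -1133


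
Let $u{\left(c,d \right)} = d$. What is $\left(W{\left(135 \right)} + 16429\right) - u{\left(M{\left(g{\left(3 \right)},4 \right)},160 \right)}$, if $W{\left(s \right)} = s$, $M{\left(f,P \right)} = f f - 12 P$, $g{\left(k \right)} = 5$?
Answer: $16404$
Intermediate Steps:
$M{\left(f,P \right)} = f^{2} - 12 P$
$\left(W{\left(135 \right)} + 16429\right) - u{\left(M{\left(g{\left(3 \right)},4 \right)},160 \right)} = \left(135 + 16429\right) - 160 = 16564 - 160 = 16404$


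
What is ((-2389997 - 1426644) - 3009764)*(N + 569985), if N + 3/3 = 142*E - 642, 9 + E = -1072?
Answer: -2838692255200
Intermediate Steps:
E = -1081 (E = -9 - 1072 = -1081)
N = -154145 (N = -1 + (142*(-1081) - 642) = -1 + (-153502 - 642) = -1 - 154144 = -154145)
((-2389997 - 1426644) - 3009764)*(N + 569985) = ((-2389997 - 1426644) - 3009764)*(-154145 + 569985) = (-3816641 - 3009764)*415840 = -6826405*415840 = -2838692255200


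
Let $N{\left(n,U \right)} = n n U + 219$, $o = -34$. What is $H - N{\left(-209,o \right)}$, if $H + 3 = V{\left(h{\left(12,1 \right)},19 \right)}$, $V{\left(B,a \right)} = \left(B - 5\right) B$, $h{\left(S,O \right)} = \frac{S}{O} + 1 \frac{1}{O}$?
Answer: $1485036$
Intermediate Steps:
$N{\left(n,U \right)} = 219 + U n^{2}$ ($N{\left(n,U \right)} = n^{2} U + 219 = U n^{2} + 219 = 219 + U n^{2}$)
$h{\left(S,O \right)} = \frac{1}{O} + \frac{S}{O}$ ($h{\left(S,O \right)} = \frac{S}{O} + \frac{1}{O} = \frac{1}{O} + \frac{S}{O}$)
$V{\left(B,a \right)} = B \left(-5 + B\right)$ ($V{\left(B,a \right)} = \left(-5 + B\right) B = B \left(-5 + B\right)$)
$H = 101$ ($H = -3 + \frac{1 + 12}{1} \left(-5 + \frac{1 + 12}{1}\right) = -3 + 1 \cdot 13 \left(-5 + 1 \cdot 13\right) = -3 + 13 \left(-5 + 13\right) = -3 + 13 \cdot 8 = -3 + 104 = 101$)
$H - N{\left(-209,o \right)} = 101 - \left(219 - 34 \left(-209\right)^{2}\right) = 101 - \left(219 - 1485154\right) = 101 - -1484935 = 101 + 1484935 = 1485036$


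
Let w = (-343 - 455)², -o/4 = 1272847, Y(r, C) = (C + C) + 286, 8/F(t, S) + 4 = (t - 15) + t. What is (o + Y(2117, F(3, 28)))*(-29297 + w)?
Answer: -40207451055394/13 ≈ -3.0929e+12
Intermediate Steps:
F(t, S) = 8/(-19 + 2*t) (F(t, S) = 8/(-4 + ((t - 15) + t)) = 8/(-4 + ((-15 + t) + t)) = 8/(-4 + (-15 + 2*t)) = 8/(-19 + 2*t))
Y(r, C) = 286 + 2*C (Y(r, C) = 2*C + 286 = 286 + 2*C)
o = -5091388 (o = -4*1272847 = -5091388)
w = 636804 (w = (-798)² = 636804)
(o + Y(2117, F(3, 28)))*(-29297 + w) = (-5091388 + (286 + 2*(8/(-19 + 2*3))))*(-29297 + 636804) = (-5091388 + (286 + 2*(8/(-19 + 6))))*607507 = (-5091388 + (286 + 2*(8/(-13))))*607507 = (-5091388 + (286 + 2*(8*(-1/13))))*607507 = (-5091388 + (286 + 2*(-8/13)))*607507 = (-5091388 + (286 - 16/13))*607507 = (-5091388 + 3702/13)*607507 = -66184342/13*607507 = -40207451055394/13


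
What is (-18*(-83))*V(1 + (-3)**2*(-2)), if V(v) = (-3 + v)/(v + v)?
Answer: 14940/17 ≈ 878.82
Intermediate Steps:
V(v) = (-3 + v)/(2*v) (V(v) = (-3 + v)/((2*v)) = (-3 + v)*(1/(2*v)) = (-3 + v)/(2*v))
(-18*(-83))*V(1 + (-3)**2*(-2)) = (-18*(-83))*((-3 + (1 + (-3)**2*(-2)))/(2*(1 + (-3)**2*(-2)))) = 1494*((-3 + (1 + 9*(-2)))/(2*(1 + 9*(-2)))) = 1494*((-3 + (1 - 18))/(2*(1 - 18))) = 1494*((1/2)*(-3 - 17)/(-17)) = 1494*((1/2)*(-1/17)*(-20)) = 1494*(10/17) = 14940/17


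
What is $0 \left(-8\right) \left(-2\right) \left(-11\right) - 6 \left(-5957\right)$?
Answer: $35742$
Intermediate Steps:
$0 \left(-8\right) \left(-2\right) \left(-11\right) - 6 \left(-5957\right) = 0 \left(-2\right) \left(-11\right) - -35742 = 0 \left(-11\right) + 35742 = 0 + 35742 = 35742$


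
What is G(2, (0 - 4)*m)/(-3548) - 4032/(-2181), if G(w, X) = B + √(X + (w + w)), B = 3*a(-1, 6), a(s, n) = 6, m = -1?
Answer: 2377713/1289698 - √2/1774 ≈ 1.8428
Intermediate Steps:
B = 18 (B = 3*6 = 18)
G(w, X) = 18 + √(X + 2*w) (G(w, X) = 18 + √(X + (w + w)) = 18 + √(X + 2*w))
G(2, (0 - 4)*m)/(-3548) - 4032/(-2181) = (18 + √((0 - 4)*(-1) + 2*2))/(-3548) - 4032/(-2181) = (18 + √(-4*(-1) + 4))*(-1/3548) - 4032*(-1/2181) = (18 + √(4 + 4))*(-1/3548) + 1344/727 = (18 + √8)*(-1/3548) + 1344/727 = (18 + 2*√2)*(-1/3548) + 1344/727 = (-9/1774 - √2/1774) + 1344/727 = 2377713/1289698 - √2/1774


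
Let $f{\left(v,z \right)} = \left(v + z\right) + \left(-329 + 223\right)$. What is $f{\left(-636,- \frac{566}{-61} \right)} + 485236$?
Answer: $\frac{29554700}{61} \approx 4.845 \cdot 10^{5}$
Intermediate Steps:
$f{\left(v,z \right)} = -106 + v + z$ ($f{\left(v,z \right)} = \left(v + z\right) - 106 = -106 + v + z$)
$f{\left(-636,- \frac{566}{-61} \right)} + 485236 = \left(-106 - 636 - \frac{566}{-61}\right) + 485236 = \left(-106 - 636 - - \frac{566}{61}\right) + 485236 = \left(-106 - 636 + \frac{566}{61}\right) + 485236 = - \frac{44696}{61} + 485236 = \frac{29554700}{61}$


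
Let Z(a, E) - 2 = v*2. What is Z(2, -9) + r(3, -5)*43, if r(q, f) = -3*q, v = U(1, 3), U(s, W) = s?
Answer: -383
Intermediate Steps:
v = 1
Z(a, E) = 4 (Z(a, E) = 2 + 1*2 = 2 + 2 = 4)
Z(2, -9) + r(3, -5)*43 = 4 - 3*3*43 = 4 - 9*43 = 4 - 387 = -383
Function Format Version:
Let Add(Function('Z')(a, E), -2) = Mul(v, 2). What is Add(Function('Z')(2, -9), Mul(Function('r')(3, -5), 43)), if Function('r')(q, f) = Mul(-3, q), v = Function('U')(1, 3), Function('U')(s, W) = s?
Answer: -383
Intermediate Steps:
v = 1
Function('Z')(a, E) = 4 (Function('Z')(a, E) = Add(2, Mul(1, 2)) = Add(2, 2) = 4)
Add(Function('Z')(2, -9), Mul(Function('r')(3, -5), 43)) = Add(4, Mul(Mul(-3, 3), 43)) = Add(4, Mul(-9, 43)) = Add(4, -387) = -383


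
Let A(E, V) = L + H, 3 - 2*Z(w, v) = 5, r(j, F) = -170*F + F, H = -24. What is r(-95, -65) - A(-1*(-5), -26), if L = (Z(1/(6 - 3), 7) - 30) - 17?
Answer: 11057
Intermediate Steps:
r(j, F) = -169*F
Z(w, v) = -1 (Z(w, v) = 3/2 - 1/2*5 = 3/2 - 5/2 = -1)
L = -48 (L = (-1 - 30) - 17 = -31 - 17 = -48)
A(E, V) = -72 (A(E, V) = -48 - 24 = -72)
r(-95, -65) - A(-1*(-5), -26) = -169*(-65) - 1*(-72) = 10985 + 72 = 11057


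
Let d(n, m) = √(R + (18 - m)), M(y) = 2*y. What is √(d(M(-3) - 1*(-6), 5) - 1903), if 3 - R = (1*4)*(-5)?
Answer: I*√1897 ≈ 43.555*I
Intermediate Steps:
R = 23 (R = 3 - 1*4*(-5) = 3 - 4*(-5) = 3 - 1*(-20) = 3 + 20 = 23)
d(n, m) = √(41 - m) (d(n, m) = √(23 + (18 - m)) = √(41 - m))
√(d(M(-3) - 1*(-6), 5) - 1903) = √(√(41 - 1*5) - 1903) = √(√(41 - 5) - 1903) = √(√36 - 1903) = √(6 - 1903) = √(-1897) = I*√1897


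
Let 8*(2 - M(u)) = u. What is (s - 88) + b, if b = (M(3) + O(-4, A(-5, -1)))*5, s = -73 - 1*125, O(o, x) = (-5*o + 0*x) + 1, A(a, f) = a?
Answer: -1383/8 ≈ -172.88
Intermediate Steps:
M(u) = 2 - u/8
O(o, x) = 1 - 5*o (O(o, x) = (-5*o + 0) + 1 = -5*o + 1 = 1 - 5*o)
s = -198 (s = -73 - 125 = -198)
b = 905/8 (b = ((2 - ⅛*3) + (1 - 5*(-4)))*5 = ((2 - 3/8) + (1 + 20))*5 = (13/8 + 21)*5 = (181/8)*5 = 905/8 ≈ 113.13)
(s - 88) + b = (-198 - 88) + 905/8 = -286 + 905/8 = -1383/8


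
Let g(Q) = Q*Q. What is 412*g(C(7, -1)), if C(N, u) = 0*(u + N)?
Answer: 0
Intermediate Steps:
C(N, u) = 0 (C(N, u) = 0*(N + u) = 0)
g(Q) = Q²
412*g(C(7, -1)) = 412*0² = 412*0 = 0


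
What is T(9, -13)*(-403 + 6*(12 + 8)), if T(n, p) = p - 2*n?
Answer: 8773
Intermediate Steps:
T(9, -13)*(-403 + 6*(12 + 8)) = (-13 - 2*9)*(-403 + 6*(12 + 8)) = (-13 - 18)*(-403 + 6*20) = -31*(-403 + 120) = -31*(-283) = 8773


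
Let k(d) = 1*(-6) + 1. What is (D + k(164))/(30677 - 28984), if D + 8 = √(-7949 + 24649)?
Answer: -13/1693 + 10*√167/1693 ≈ 0.068652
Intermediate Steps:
k(d) = -5 (k(d) = -6 + 1 = -5)
D = -8 + 10*√167 (D = -8 + √(-7949 + 24649) = -8 + √16700 = -8 + 10*√167 ≈ 121.23)
(D + k(164))/(30677 - 28984) = ((-8 + 10*√167) - 5)/(30677 - 28984) = (-13 + 10*√167)/1693 = (-13 + 10*√167)*(1/1693) = -13/1693 + 10*√167/1693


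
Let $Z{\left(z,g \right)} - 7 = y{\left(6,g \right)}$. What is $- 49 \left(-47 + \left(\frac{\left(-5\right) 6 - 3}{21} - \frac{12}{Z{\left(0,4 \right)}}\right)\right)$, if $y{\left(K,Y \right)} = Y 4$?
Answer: $\frac{55328}{23} \approx 2405.6$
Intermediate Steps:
$y{\left(K,Y \right)} = 4 Y$
$Z{\left(z,g \right)} = 7 + 4 g$
$- 49 \left(-47 + \left(\frac{\left(-5\right) 6 - 3}{21} - \frac{12}{Z{\left(0,4 \right)}}\right)\right) = - 49 \left(-47 - \left(\frac{12}{7 + 4 \cdot 4} - \frac{\left(-5\right) 6 - 3}{21}\right)\right) = - 49 \left(-47 - \left(\frac{12}{7 + 16} - \left(-30 - 3\right) \frac{1}{21}\right)\right) = - 49 \left(-47 - \left(\frac{11}{7} + \frac{12}{23}\right)\right) = - 49 \left(-47 - \frac{337}{161}\right) = \left(-49\right) \left(- \frac{7904}{161}\right) = \frac{55328}{23}$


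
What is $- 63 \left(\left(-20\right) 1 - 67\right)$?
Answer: $5481$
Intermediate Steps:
$- 63 \left(\left(-20\right) 1 - 67\right) = - 63 \left(-20 - 67\right) = \left(-63\right) \left(-87\right) = 5481$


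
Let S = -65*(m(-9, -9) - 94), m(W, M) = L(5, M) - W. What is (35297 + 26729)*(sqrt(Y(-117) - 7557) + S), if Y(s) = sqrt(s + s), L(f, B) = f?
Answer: 322535200 + 62026*sqrt(-7557 + 3*I*sqrt(26)) ≈ 3.2254e+8 + 5.392e+6*I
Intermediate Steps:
m(W, M) = 5 - W
Y(s) = sqrt(2)*sqrt(s) (Y(s) = sqrt(2*s) = sqrt(2)*sqrt(s))
S = 5200 (S = -65*((5 - 1*(-9)) - 94) = -65*((5 + 9) - 94) = -65*(14 - 94) = -65*(-80) = 5200)
(35297 + 26729)*(sqrt(Y(-117) - 7557) + S) = (35297 + 26729)*(sqrt(sqrt(2)*sqrt(-117) - 7557) + 5200) = 62026*(sqrt(sqrt(2)*(3*I*sqrt(13)) - 7557) + 5200) = 62026*(sqrt(3*I*sqrt(26) - 7557) + 5200) = 62026*(sqrt(-7557 + 3*I*sqrt(26)) + 5200) = 62026*(5200 + sqrt(-7557 + 3*I*sqrt(26))) = 322535200 + 62026*sqrt(-7557 + 3*I*sqrt(26))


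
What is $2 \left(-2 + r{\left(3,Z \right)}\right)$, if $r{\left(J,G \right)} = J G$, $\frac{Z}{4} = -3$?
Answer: $-76$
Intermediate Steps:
$Z = -12$ ($Z = 4 \left(-3\right) = -12$)
$r{\left(J,G \right)} = G J$
$2 \left(-2 + r{\left(3,Z \right)}\right) = 2 \left(-2 - 36\right) = 2 \left(-38\right) = -76$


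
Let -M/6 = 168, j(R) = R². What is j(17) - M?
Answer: 1297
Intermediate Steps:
M = -1008 (M = -6*168 = -1008)
j(17) - M = 17² - 1*(-1008) = 289 + 1008 = 1297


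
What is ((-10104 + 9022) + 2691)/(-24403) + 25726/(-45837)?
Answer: -701543311/1118560311 ≈ -0.62718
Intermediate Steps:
((-10104 + 9022) + 2691)/(-24403) + 25726/(-45837) = (-1082 + 2691)*(-1/24403) + 25726*(-1/45837) = 1609*(-1/24403) - 25726/45837 = -1609/24403 - 25726/45837 = -701543311/1118560311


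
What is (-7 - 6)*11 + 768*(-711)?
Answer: -546191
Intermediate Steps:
(-7 - 6)*11 + 768*(-711) = -13*11 - 546048 = -143 - 546048 = -546191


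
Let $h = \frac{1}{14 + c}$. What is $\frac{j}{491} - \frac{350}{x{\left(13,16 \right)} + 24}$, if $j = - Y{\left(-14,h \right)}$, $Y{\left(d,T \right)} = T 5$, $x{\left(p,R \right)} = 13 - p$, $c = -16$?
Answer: $- \frac{85895}{5892} \approx -14.578$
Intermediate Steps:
$h = - \frac{1}{2}$ ($h = \frac{1}{14 - 16} = \frac{1}{-2} = - \frac{1}{2} \approx -0.5$)
$Y{\left(d,T \right)} = 5 T$
$j = \frac{5}{2}$ ($j = - \frac{5 \left(-1\right)}{2} = \left(-1\right) \left(- \frac{5}{2}\right) = \frac{5}{2} \approx 2.5$)
$\frac{j}{491} - \frac{350}{x{\left(13,16 \right)} + 24} = \frac{5}{2 \cdot 491} - \frac{350}{\left(13 - 13\right) + 24} = \frac{5}{2} \cdot \frac{1}{491} - \frac{350}{\left(13 - 13\right) + 24} = \frac{5}{982} - \frac{350}{0 + 24} = \frac{5}{982} - \frac{350}{24} = \frac{5}{982} - \frac{175}{12} = - \frac{85895}{5892}$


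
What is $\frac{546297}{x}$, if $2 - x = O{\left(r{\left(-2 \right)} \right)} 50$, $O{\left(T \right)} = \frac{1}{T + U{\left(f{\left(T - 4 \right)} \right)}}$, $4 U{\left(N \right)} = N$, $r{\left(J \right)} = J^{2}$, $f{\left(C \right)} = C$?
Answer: $- \frac{364198}{7} \approx -52028.0$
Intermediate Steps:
$U{\left(N \right)} = \frac{N}{4}$
$O{\left(T \right)} = \frac{1}{-1 + \frac{5 T}{4}}$ ($O{\left(T \right)} = \frac{1}{T + \frac{T - 4}{4}} = \frac{1}{T + \frac{-4 + T}{4}} = \frac{1}{T + \left(-1 + \frac{T}{4}\right)} = \frac{1}{-1 + \frac{5 T}{4}}$)
$x = - \frac{21}{2}$ ($x = 2 - \frac{4}{-4 + 5 \left(-2\right)^{2}} \cdot 50 = 2 - \frac{4}{-4 + 5 \cdot 4} \cdot 50 = 2 - \frac{4}{-4 + 20} \cdot 50 = 2 - \frac{4}{16} \cdot 50 = 2 - 4 \cdot \frac{1}{16} \cdot 50 = 2 - \frac{1}{4} \cdot 50 = 2 - \frac{25}{2} = - \frac{21}{2} \approx -10.5$)
$\frac{546297}{x} = \frac{546297}{- \frac{21}{2}} = 546297 \left(- \frac{2}{21}\right) = - \frac{364198}{7}$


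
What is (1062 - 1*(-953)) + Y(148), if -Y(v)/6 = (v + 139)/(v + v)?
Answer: 297359/148 ≈ 2009.2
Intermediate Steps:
Y(v) = -3*(139 + v)/v (Y(v) = -6*(v + 139)/(v + v) = -6*(139 + v)/(2*v) = -6*(139 + v)*1/(2*v) = -3*(139 + v)/v)
(1062 - 1*(-953)) + Y(148) = (1062 - 1*(-953)) + (-3 - 417/148) = (1062 + 953) + (-3 - 417*1/148) = 2015 + (-3 - 417/148) = 2015 - 861/148 = 297359/148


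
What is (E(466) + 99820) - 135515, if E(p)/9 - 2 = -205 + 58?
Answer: -37000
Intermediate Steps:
E(p) = -1305 (E(p) = 18 + 9*(-205 + 58) = 18 + 9*(-147) = 18 - 1323 = -1305)
(E(466) + 99820) - 135515 = (-1305 + 99820) - 135515 = 98515 - 135515 = -37000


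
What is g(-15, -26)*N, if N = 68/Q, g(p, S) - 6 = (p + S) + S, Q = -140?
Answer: 1037/35 ≈ 29.629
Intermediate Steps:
g(p, S) = 6 + p + 2*S (g(p, S) = 6 + ((p + S) + S) = 6 + ((S + p) + S) = 6 + (p + 2*S) = 6 + p + 2*S)
N = -17/35 (N = 68/(-140) = 68*(-1/140) = -17/35 ≈ -0.48571)
g(-15, -26)*N = (6 - 15 + 2*(-26))*(-17/35) = (6 - 15 - 52)*(-17/35) = -61*(-17/35) = 1037/35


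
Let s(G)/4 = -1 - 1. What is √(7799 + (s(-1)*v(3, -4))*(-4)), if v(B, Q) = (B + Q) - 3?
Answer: √7671 ≈ 87.584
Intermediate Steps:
v(B, Q) = -3 + B + Q
s(G) = -8 (s(G) = 4*(-1 - 1) = 4*(-2) = -8)
√(7799 + (s(-1)*v(3, -4))*(-4)) = √(7799 - 8*(-3 + 3 - 4)*(-4)) = √(7799 - 8*(-4)*(-4)) = √(7799 + 32*(-4)) = √(7799 - 128) = √7671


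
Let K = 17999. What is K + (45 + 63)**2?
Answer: 29663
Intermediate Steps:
K + (45 + 63)**2 = 17999 + (45 + 63)**2 = 17999 + 108**2 = 17999 + 11664 = 29663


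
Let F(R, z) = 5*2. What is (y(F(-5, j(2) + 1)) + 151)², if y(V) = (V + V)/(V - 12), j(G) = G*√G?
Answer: 19881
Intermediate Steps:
j(G) = G^(3/2)
F(R, z) = 10
y(V) = 2*V/(-12 + V) (y(V) = (2*V)/(-12 + V) = 2*V/(-12 + V))
(y(F(-5, j(2) + 1)) + 151)² = (2*10/(-12 + 10) + 151)² = (2*10/(-2) + 151)² = (2*10*(-½) + 151)² = (-10 + 151)² = 141² = 19881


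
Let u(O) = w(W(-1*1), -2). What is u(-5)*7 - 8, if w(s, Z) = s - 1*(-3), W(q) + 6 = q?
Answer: -36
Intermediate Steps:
W(q) = -6 + q
w(s, Z) = 3 + s (w(s, Z) = s + 3 = 3 + s)
u(O) = -4 (u(O) = 3 + (-6 - 1*1) = 3 + (-6 - 1) = 3 - 7 = -4)
u(-5)*7 - 8 = -4*7 - 8 = -28 - 8 = -36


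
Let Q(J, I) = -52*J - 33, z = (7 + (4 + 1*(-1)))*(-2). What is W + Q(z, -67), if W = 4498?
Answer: 5505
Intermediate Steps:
z = -20 (z = (7 + (4 - 1))*(-2) = (7 + 3)*(-2) = 10*(-2) = -20)
Q(J, I) = -33 - 52*J
W + Q(z, -67) = 4498 + (-33 - 52*(-20)) = 4498 + (-33 + 1040) = 4498 + 1007 = 5505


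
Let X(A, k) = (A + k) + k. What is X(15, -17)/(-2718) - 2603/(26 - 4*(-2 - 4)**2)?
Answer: 1769299/80181 ≈ 22.066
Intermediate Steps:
X(A, k) = A + 2*k
X(15, -17)/(-2718) - 2603/(26 - 4*(-2 - 4)**2) = (15 + 2*(-17))/(-2718) - 2603/(26 - 4*(-2 - 4)**2) = (15 - 34)*(-1/2718) - 2603/(26 - 4*(-6)**2) = -19*(-1/2718) - 2603/(26 - 4*36) = 19/2718 - 2603/(26 - 144) = 19/2718 - 2603/(-118) = 19/2718 - 2603*(-1/118) = 19/2718 + 2603/118 = 1769299/80181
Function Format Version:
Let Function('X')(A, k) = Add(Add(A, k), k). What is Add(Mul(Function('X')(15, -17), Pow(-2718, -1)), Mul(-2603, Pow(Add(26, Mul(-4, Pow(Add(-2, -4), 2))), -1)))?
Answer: Rational(1769299, 80181) ≈ 22.066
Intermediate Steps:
Function('X')(A, k) = Add(A, Mul(2, k))
Add(Mul(Function('X')(15, -17), Pow(-2718, -1)), Mul(-2603, Pow(Add(26, Mul(-4, Pow(Add(-2, -4), 2))), -1))) = Add(Mul(Add(15, Mul(2, -17)), Pow(-2718, -1)), Mul(-2603, Pow(Add(26, Mul(-4, Pow(Add(-2, -4), 2))), -1))) = Add(Mul(Add(15, -34), Rational(-1, 2718)), Mul(-2603, Pow(Add(26, Mul(-4, Pow(-6, 2))), -1))) = Add(Mul(-19, Rational(-1, 2718)), Mul(-2603, Pow(Add(26, Mul(-4, 36)), -1))) = Add(Rational(19, 2718), Mul(-2603, Pow(Add(26, -144), -1))) = Add(Rational(19, 2718), Mul(-2603, Pow(-118, -1))) = Add(Rational(19, 2718), Mul(-2603, Rational(-1, 118))) = Add(Rational(19, 2718), Rational(2603, 118)) = Rational(1769299, 80181)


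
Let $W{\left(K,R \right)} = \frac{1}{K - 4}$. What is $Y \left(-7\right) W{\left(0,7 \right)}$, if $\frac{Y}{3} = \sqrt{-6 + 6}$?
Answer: $0$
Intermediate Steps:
$W{\left(K,R \right)} = \frac{1}{-4 + K}$
$Y = 0$ ($Y = 3 \sqrt{-6 + 6} = 3 \sqrt{0} = 3 \cdot 0 = 0$)
$Y \left(-7\right) W{\left(0,7 \right)} = \frac{0 \left(-7\right)}{-4 + 0} = \frac{0}{-4} = 0 \left(- \frac{1}{4}\right) = 0$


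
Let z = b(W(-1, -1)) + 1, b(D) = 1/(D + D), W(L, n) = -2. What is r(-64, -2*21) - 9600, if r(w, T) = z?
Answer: -38397/4 ≈ -9599.3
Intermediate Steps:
b(D) = 1/(2*D)
z = ¾ (z = (½)/(-2) + 1 = (½)*(-½) + 1 = -¼ + 1 = ¾ ≈ 0.75000)
r(w, T) = ¾
r(-64, -2*21) - 9600 = ¾ - 9600 = -38397/4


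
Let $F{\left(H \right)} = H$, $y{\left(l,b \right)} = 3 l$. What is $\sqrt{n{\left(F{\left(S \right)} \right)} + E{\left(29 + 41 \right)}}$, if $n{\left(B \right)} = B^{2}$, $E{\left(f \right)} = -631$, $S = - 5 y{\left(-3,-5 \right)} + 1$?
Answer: $3 \sqrt{165} \approx 38.536$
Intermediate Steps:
$S = 46$ ($S = - 5 \cdot 3 \left(-3\right) + 1 = \left(-5\right) \left(-9\right) + 1 = 45 + 1 = 46$)
$\sqrt{n{\left(F{\left(S \right)} \right)} + E{\left(29 + 41 \right)}} = \sqrt{46^{2} - 631} = \sqrt{2116 - 631} = \sqrt{1485} = 3 \sqrt{165}$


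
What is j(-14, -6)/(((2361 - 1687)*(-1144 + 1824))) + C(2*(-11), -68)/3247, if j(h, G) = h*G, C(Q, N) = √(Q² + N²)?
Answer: 21/114580 + 2*√1277/3247 ≈ 0.022194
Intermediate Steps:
C(Q, N) = √(N² + Q²)
j(h, G) = G*h
j(-14, -6)/(((2361 - 1687)*(-1144 + 1824))) + C(2*(-11), -68)/3247 = (-6*(-14))/(((2361 - 1687)*(-1144 + 1824))) + √((-68)² + (2*(-11))²)/3247 = 84/((674*680)) + √(4624 + (-22)²)*(1/3247) = 84/458320 + √(4624 + 484)*(1/3247) = 84*(1/458320) + √5108*(1/3247) = 21/114580 + (2*√1277)*(1/3247) = 21/114580 + 2*√1277/3247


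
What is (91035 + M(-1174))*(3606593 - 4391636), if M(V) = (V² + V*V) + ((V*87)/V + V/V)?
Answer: -2235547325025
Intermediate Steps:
M(V) = 88 + 2*V² (M(V) = (V² + V²) + ((87*V)/V + 1) = 2*V² + (87 + 1) = 2*V² + 88 = 88 + 2*V²)
(91035 + M(-1174))*(3606593 - 4391636) = (91035 + (88 + 2*(-1174)²))*(3606593 - 4391636) = (91035 + (88 + 2*1378276))*(-785043) = (91035 + (88 + 2756552))*(-785043) = (91035 + 2756640)*(-785043) = 2847675*(-785043) = -2235547325025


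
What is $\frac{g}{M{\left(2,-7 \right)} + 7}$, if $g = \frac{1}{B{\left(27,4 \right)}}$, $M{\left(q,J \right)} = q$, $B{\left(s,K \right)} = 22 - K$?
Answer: $\frac{1}{162} \approx 0.0061728$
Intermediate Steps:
$g = \frac{1}{18}$ ($g = \frac{1}{22 - 4} = \frac{1}{18} \approx 0.055556$)
$\frac{g}{M{\left(2,-7 \right)} + 7} = \frac{1}{18 \left(2 + 7\right)} = \frac{1}{18 \cdot 9} = \frac{1}{18} \cdot \frac{1}{9} = \frac{1}{162}$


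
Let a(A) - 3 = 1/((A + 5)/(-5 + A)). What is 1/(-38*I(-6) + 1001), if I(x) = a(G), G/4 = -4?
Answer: 11/8959 ≈ 0.0012278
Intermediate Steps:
G = -16 (G = 4*(-4) = -16)
a(A) = 3 + (-5 + A)/(5 + A) (a(A) = 3 + 1/((A + 5)/(-5 + A)) = 3 + 1/((5 + A)/(-5 + A)) = 3 + 1*((-5 + A)/(5 + A)) = 3 + (-5 + A)/(5 + A))
I(x) = 54/11 (I(x) = 2*(5 + 2*(-16))/(5 - 16) = 2*(5 - 32)/(-11) = 2*(-1/11)*(-27) = 54/11)
1/(-38*I(-6) + 1001) = 1/(-38*54/11 + 1001) = 1/(-2052/11 + 1001) = 1/(8959/11) = 11/8959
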